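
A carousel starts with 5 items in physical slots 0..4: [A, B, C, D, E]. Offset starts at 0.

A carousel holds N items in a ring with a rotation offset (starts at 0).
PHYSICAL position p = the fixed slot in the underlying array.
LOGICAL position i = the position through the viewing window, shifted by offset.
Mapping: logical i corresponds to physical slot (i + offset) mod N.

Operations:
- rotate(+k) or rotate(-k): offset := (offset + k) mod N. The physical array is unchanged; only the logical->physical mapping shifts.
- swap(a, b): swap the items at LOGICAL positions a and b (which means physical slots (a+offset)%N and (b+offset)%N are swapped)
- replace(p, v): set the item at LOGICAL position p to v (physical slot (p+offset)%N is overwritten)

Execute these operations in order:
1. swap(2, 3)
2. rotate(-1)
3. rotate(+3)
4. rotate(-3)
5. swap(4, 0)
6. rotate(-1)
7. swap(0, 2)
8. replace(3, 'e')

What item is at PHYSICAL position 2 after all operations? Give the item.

Answer: D

Derivation:
After op 1 (swap(2, 3)): offset=0, physical=[A,B,D,C,E], logical=[A,B,D,C,E]
After op 2 (rotate(-1)): offset=4, physical=[A,B,D,C,E], logical=[E,A,B,D,C]
After op 3 (rotate(+3)): offset=2, physical=[A,B,D,C,E], logical=[D,C,E,A,B]
After op 4 (rotate(-3)): offset=4, physical=[A,B,D,C,E], logical=[E,A,B,D,C]
After op 5 (swap(4, 0)): offset=4, physical=[A,B,D,E,C], logical=[C,A,B,D,E]
After op 6 (rotate(-1)): offset=3, physical=[A,B,D,E,C], logical=[E,C,A,B,D]
After op 7 (swap(0, 2)): offset=3, physical=[E,B,D,A,C], logical=[A,C,E,B,D]
After op 8 (replace(3, 'e')): offset=3, physical=[E,e,D,A,C], logical=[A,C,E,e,D]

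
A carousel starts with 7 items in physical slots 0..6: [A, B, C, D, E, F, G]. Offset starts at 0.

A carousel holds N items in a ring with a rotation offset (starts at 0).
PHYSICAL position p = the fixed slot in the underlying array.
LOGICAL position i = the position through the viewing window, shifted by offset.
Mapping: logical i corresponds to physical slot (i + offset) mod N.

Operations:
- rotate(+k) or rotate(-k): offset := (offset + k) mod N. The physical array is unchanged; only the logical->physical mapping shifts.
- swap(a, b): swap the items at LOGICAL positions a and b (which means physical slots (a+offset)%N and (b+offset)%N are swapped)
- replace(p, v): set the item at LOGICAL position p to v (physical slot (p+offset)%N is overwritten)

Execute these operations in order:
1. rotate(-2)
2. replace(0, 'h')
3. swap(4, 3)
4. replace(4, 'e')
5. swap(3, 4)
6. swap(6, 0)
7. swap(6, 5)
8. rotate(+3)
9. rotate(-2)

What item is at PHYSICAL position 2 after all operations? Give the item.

After op 1 (rotate(-2)): offset=5, physical=[A,B,C,D,E,F,G], logical=[F,G,A,B,C,D,E]
After op 2 (replace(0, 'h')): offset=5, physical=[A,B,C,D,E,h,G], logical=[h,G,A,B,C,D,E]
After op 3 (swap(4, 3)): offset=5, physical=[A,C,B,D,E,h,G], logical=[h,G,A,C,B,D,E]
After op 4 (replace(4, 'e')): offset=5, physical=[A,C,e,D,E,h,G], logical=[h,G,A,C,e,D,E]
After op 5 (swap(3, 4)): offset=5, physical=[A,e,C,D,E,h,G], logical=[h,G,A,e,C,D,E]
After op 6 (swap(6, 0)): offset=5, physical=[A,e,C,D,h,E,G], logical=[E,G,A,e,C,D,h]
After op 7 (swap(6, 5)): offset=5, physical=[A,e,C,h,D,E,G], logical=[E,G,A,e,C,h,D]
After op 8 (rotate(+3)): offset=1, physical=[A,e,C,h,D,E,G], logical=[e,C,h,D,E,G,A]
After op 9 (rotate(-2)): offset=6, physical=[A,e,C,h,D,E,G], logical=[G,A,e,C,h,D,E]

Answer: C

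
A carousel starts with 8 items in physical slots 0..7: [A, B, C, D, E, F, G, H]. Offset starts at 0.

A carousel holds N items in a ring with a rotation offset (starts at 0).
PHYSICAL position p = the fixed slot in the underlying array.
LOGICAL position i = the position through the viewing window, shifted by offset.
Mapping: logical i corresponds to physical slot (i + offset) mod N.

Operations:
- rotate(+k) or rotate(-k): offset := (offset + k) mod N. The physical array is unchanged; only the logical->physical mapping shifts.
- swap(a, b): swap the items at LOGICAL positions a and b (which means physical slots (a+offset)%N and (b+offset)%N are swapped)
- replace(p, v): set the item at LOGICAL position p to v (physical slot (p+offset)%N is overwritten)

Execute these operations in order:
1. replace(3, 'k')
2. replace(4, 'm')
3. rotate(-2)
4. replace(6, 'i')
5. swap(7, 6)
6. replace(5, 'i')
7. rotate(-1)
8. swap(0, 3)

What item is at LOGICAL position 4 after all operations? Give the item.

After op 1 (replace(3, 'k')): offset=0, physical=[A,B,C,k,E,F,G,H], logical=[A,B,C,k,E,F,G,H]
After op 2 (replace(4, 'm')): offset=0, physical=[A,B,C,k,m,F,G,H], logical=[A,B,C,k,m,F,G,H]
After op 3 (rotate(-2)): offset=6, physical=[A,B,C,k,m,F,G,H], logical=[G,H,A,B,C,k,m,F]
After op 4 (replace(6, 'i')): offset=6, physical=[A,B,C,k,i,F,G,H], logical=[G,H,A,B,C,k,i,F]
After op 5 (swap(7, 6)): offset=6, physical=[A,B,C,k,F,i,G,H], logical=[G,H,A,B,C,k,F,i]
After op 6 (replace(5, 'i')): offset=6, physical=[A,B,C,i,F,i,G,H], logical=[G,H,A,B,C,i,F,i]
After op 7 (rotate(-1)): offset=5, physical=[A,B,C,i,F,i,G,H], logical=[i,G,H,A,B,C,i,F]
After op 8 (swap(0, 3)): offset=5, physical=[i,B,C,i,F,A,G,H], logical=[A,G,H,i,B,C,i,F]

Answer: B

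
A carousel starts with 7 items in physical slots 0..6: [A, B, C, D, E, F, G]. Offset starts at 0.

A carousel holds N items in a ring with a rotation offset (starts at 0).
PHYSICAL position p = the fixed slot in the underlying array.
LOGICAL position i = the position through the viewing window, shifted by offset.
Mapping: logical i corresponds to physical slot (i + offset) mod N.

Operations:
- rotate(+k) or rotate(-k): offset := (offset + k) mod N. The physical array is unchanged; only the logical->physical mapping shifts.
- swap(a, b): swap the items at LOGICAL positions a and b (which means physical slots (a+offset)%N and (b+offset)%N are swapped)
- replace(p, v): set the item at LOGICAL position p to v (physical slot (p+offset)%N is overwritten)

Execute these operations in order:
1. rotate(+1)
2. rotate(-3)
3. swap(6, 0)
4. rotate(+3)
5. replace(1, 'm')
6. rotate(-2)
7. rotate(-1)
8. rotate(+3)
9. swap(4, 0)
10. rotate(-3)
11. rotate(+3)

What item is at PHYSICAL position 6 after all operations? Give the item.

After op 1 (rotate(+1)): offset=1, physical=[A,B,C,D,E,F,G], logical=[B,C,D,E,F,G,A]
After op 2 (rotate(-3)): offset=5, physical=[A,B,C,D,E,F,G], logical=[F,G,A,B,C,D,E]
After op 3 (swap(6, 0)): offset=5, physical=[A,B,C,D,F,E,G], logical=[E,G,A,B,C,D,F]
After op 4 (rotate(+3)): offset=1, physical=[A,B,C,D,F,E,G], logical=[B,C,D,F,E,G,A]
After op 5 (replace(1, 'm')): offset=1, physical=[A,B,m,D,F,E,G], logical=[B,m,D,F,E,G,A]
After op 6 (rotate(-2)): offset=6, physical=[A,B,m,D,F,E,G], logical=[G,A,B,m,D,F,E]
After op 7 (rotate(-1)): offset=5, physical=[A,B,m,D,F,E,G], logical=[E,G,A,B,m,D,F]
After op 8 (rotate(+3)): offset=1, physical=[A,B,m,D,F,E,G], logical=[B,m,D,F,E,G,A]
After op 9 (swap(4, 0)): offset=1, physical=[A,E,m,D,F,B,G], logical=[E,m,D,F,B,G,A]
After op 10 (rotate(-3)): offset=5, physical=[A,E,m,D,F,B,G], logical=[B,G,A,E,m,D,F]
After op 11 (rotate(+3)): offset=1, physical=[A,E,m,D,F,B,G], logical=[E,m,D,F,B,G,A]

Answer: G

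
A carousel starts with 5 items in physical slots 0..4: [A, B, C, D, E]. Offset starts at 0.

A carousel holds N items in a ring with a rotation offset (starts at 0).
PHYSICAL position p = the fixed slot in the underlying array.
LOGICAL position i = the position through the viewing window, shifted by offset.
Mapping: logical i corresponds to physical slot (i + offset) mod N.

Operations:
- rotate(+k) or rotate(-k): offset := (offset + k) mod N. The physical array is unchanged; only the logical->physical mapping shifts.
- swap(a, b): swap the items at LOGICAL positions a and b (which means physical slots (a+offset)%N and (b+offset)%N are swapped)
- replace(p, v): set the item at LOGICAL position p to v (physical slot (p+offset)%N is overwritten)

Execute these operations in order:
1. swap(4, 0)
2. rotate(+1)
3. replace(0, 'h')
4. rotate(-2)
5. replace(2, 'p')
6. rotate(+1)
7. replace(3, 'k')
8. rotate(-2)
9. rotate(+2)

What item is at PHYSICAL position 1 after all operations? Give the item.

After op 1 (swap(4, 0)): offset=0, physical=[E,B,C,D,A], logical=[E,B,C,D,A]
After op 2 (rotate(+1)): offset=1, physical=[E,B,C,D,A], logical=[B,C,D,A,E]
After op 3 (replace(0, 'h')): offset=1, physical=[E,h,C,D,A], logical=[h,C,D,A,E]
After op 4 (rotate(-2)): offset=4, physical=[E,h,C,D,A], logical=[A,E,h,C,D]
After op 5 (replace(2, 'p')): offset=4, physical=[E,p,C,D,A], logical=[A,E,p,C,D]
After op 6 (rotate(+1)): offset=0, physical=[E,p,C,D,A], logical=[E,p,C,D,A]
After op 7 (replace(3, 'k')): offset=0, physical=[E,p,C,k,A], logical=[E,p,C,k,A]
After op 8 (rotate(-2)): offset=3, physical=[E,p,C,k,A], logical=[k,A,E,p,C]
After op 9 (rotate(+2)): offset=0, physical=[E,p,C,k,A], logical=[E,p,C,k,A]

Answer: p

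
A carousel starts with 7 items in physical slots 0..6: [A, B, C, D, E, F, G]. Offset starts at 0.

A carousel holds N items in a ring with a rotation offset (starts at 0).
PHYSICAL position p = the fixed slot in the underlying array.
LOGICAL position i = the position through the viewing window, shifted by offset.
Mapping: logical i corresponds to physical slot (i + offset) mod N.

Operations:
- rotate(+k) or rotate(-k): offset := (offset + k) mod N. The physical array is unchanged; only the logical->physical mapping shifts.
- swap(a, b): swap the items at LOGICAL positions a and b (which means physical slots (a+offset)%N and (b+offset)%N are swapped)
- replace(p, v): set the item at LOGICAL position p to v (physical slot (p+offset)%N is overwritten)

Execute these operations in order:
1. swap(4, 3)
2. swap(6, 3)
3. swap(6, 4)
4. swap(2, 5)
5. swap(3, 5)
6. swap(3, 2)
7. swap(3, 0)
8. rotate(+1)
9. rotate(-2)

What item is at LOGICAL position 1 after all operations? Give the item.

Answer: F

Derivation:
After op 1 (swap(4, 3)): offset=0, physical=[A,B,C,E,D,F,G], logical=[A,B,C,E,D,F,G]
After op 2 (swap(6, 3)): offset=0, physical=[A,B,C,G,D,F,E], logical=[A,B,C,G,D,F,E]
After op 3 (swap(6, 4)): offset=0, physical=[A,B,C,G,E,F,D], logical=[A,B,C,G,E,F,D]
After op 4 (swap(2, 5)): offset=0, physical=[A,B,F,G,E,C,D], logical=[A,B,F,G,E,C,D]
After op 5 (swap(3, 5)): offset=0, physical=[A,B,F,C,E,G,D], logical=[A,B,F,C,E,G,D]
After op 6 (swap(3, 2)): offset=0, physical=[A,B,C,F,E,G,D], logical=[A,B,C,F,E,G,D]
After op 7 (swap(3, 0)): offset=0, physical=[F,B,C,A,E,G,D], logical=[F,B,C,A,E,G,D]
After op 8 (rotate(+1)): offset=1, physical=[F,B,C,A,E,G,D], logical=[B,C,A,E,G,D,F]
After op 9 (rotate(-2)): offset=6, physical=[F,B,C,A,E,G,D], logical=[D,F,B,C,A,E,G]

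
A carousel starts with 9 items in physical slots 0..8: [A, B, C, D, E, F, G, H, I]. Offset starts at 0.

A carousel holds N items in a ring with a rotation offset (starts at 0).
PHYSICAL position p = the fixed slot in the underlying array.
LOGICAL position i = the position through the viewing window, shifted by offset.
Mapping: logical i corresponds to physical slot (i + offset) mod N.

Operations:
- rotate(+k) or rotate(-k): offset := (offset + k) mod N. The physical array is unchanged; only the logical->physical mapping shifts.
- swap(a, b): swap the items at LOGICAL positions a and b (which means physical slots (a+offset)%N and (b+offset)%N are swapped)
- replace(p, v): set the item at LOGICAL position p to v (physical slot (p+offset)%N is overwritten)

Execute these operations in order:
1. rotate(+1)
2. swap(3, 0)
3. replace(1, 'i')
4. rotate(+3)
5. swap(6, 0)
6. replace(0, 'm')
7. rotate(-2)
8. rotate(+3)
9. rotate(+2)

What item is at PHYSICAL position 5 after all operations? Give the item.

After op 1 (rotate(+1)): offset=1, physical=[A,B,C,D,E,F,G,H,I], logical=[B,C,D,E,F,G,H,I,A]
After op 2 (swap(3, 0)): offset=1, physical=[A,E,C,D,B,F,G,H,I], logical=[E,C,D,B,F,G,H,I,A]
After op 3 (replace(1, 'i')): offset=1, physical=[A,E,i,D,B,F,G,H,I], logical=[E,i,D,B,F,G,H,I,A]
After op 4 (rotate(+3)): offset=4, physical=[A,E,i,D,B,F,G,H,I], logical=[B,F,G,H,I,A,E,i,D]
After op 5 (swap(6, 0)): offset=4, physical=[A,B,i,D,E,F,G,H,I], logical=[E,F,G,H,I,A,B,i,D]
After op 6 (replace(0, 'm')): offset=4, physical=[A,B,i,D,m,F,G,H,I], logical=[m,F,G,H,I,A,B,i,D]
After op 7 (rotate(-2)): offset=2, physical=[A,B,i,D,m,F,G,H,I], logical=[i,D,m,F,G,H,I,A,B]
After op 8 (rotate(+3)): offset=5, physical=[A,B,i,D,m,F,G,H,I], logical=[F,G,H,I,A,B,i,D,m]
After op 9 (rotate(+2)): offset=7, physical=[A,B,i,D,m,F,G,H,I], logical=[H,I,A,B,i,D,m,F,G]

Answer: F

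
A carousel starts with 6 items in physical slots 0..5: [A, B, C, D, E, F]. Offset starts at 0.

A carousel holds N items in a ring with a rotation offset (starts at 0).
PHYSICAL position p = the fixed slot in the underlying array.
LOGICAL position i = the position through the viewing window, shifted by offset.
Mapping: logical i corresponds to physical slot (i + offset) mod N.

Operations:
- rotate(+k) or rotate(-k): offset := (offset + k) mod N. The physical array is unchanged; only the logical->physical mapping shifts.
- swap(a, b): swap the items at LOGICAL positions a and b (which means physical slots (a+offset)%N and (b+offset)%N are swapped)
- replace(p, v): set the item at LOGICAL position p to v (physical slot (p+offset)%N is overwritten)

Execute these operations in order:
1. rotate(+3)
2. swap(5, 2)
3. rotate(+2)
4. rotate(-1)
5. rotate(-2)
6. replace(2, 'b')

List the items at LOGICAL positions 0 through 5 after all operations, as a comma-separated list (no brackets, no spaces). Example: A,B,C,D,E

Answer: F,D,b,C,A,B

Derivation:
After op 1 (rotate(+3)): offset=3, physical=[A,B,C,D,E,F], logical=[D,E,F,A,B,C]
After op 2 (swap(5, 2)): offset=3, physical=[A,B,F,D,E,C], logical=[D,E,C,A,B,F]
After op 3 (rotate(+2)): offset=5, physical=[A,B,F,D,E,C], logical=[C,A,B,F,D,E]
After op 4 (rotate(-1)): offset=4, physical=[A,B,F,D,E,C], logical=[E,C,A,B,F,D]
After op 5 (rotate(-2)): offset=2, physical=[A,B,F,D,E,C], logical=[F,D,E,C,A,B]
After op 6 (replace(2, 'b')): offset=2, physical=[A,B,F,D,b,C], logical=[F,D,b,C,A,B]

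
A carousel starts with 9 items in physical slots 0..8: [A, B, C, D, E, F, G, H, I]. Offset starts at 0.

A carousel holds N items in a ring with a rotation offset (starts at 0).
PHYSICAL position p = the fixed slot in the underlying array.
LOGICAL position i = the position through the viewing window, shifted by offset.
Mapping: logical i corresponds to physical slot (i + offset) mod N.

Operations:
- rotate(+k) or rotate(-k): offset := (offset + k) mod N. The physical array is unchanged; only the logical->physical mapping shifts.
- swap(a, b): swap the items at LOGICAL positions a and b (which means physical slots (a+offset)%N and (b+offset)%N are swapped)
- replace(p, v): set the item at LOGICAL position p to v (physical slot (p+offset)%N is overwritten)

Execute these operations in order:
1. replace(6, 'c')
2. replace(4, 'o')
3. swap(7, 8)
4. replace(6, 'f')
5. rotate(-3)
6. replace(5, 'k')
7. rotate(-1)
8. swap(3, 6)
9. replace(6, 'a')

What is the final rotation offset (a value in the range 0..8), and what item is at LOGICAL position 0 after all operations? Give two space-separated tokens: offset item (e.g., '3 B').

Answer: 5 F

Derivation:
After op 1 (replace(6, 'c')): offset=0, physical=[A,B,C,D,E,F,c,H,I], logical=[A,B,C,D,E,F,c,H,I]
After op 2 (replace(4, 'o')): offset=0, physical=[A,B,C,D,o,F,c,H,I], logical=[A,B,C,D,o,F,c,H,I]
After op 3 (swap(7, 8)): offset=0, physical=[A,B,C,D,o,F,c,I,H], logical=[A,B,C,D,o,F,c,I,H]
After op 4 (replace(6, 'f')): offset=0, physical=[A,B,C,D,o,F,f,I,H], logical=[A,B,C,D,o,F,f,I,H]
After op 5 (rotate(-3)): offset=6, physical=[A,B,C,D,o,F,f,I,H], logical=[f,I,H,A,B,C,D,o,F]
After op 6 (replace(5, 'k')): offset=6, physical=[A,B,k,D,o,F,f,I,H], logical=[f,I,H,A,B,k,D,o,F]
After op 7 (rotate(-1)): offset=5, physical=[A,B,k,D,o,F,f,I,H], logical=[F,f,I,H,A,B,k,D,o]
After op 8 (swap(3, 6)): offset=5, physical=[A,B,H,D,o,F,f,I,k], logical=[F,f,I,k,A,B,H,D,o]
After op 9 (replace(6, 'a')): offset=5, physical=[A,B,a,D,o,F,f,I,k], logical=[F,f,I,k,A,B,a,D,o]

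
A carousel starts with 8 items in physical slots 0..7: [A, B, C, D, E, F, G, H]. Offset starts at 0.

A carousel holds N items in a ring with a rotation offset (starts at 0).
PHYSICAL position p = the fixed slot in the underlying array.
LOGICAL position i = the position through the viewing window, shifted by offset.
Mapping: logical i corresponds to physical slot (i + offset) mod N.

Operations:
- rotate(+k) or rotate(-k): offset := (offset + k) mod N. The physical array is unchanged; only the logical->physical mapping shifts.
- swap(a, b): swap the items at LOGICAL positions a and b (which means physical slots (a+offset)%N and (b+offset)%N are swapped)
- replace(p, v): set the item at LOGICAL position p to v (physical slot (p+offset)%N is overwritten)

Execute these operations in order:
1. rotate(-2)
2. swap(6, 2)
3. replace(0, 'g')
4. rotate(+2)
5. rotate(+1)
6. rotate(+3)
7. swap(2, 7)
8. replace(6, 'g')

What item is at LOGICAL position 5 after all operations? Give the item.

After op 1 (rotate(-2)): offset=6, physical=[A,B,C,D,E,F,G,H], logical=[G,H,A,B,C,D,E,F]
After op 2 (swap(6, 2)): offset=6, physical=[E,B,C,D,A,F,G,H], logical=[G,H,E,B,C,D,A,F]
After op 3 (replace(0, 'g')): offset=6, physical=[E,B,C,D,A,F,g,H], logical=[g,H,E,B,C,D,A,F]
After op 4 (rotate(+2)): offset=0, physical=[E,B,C,D,A,F,g,H], logical=[E,B,C,D,A,F,g,H]
After op 5 (rotate(+1)): offset=1, physical=[E,B,C,D,A,F,g,H], logical=[B,C,D,A,F,g,H,E]
After op 6 (rotate(+3)): offset=4, physical=[E,B,C,D,A,F,g,H], logical=[A,F,g,H,E,B,C,D]
After op 7 (swap(2, 7)): offset=4, physical=[E,B,C,g,A,F,D,H], logical=[A,F,D,H,E,B,C,g]
After op 8 (replace(6, 'g')): offset=4, physical=[E,B,g,g,A,F,D,H], logical=[A,F,D,H,E,B,g,g]

Answer: B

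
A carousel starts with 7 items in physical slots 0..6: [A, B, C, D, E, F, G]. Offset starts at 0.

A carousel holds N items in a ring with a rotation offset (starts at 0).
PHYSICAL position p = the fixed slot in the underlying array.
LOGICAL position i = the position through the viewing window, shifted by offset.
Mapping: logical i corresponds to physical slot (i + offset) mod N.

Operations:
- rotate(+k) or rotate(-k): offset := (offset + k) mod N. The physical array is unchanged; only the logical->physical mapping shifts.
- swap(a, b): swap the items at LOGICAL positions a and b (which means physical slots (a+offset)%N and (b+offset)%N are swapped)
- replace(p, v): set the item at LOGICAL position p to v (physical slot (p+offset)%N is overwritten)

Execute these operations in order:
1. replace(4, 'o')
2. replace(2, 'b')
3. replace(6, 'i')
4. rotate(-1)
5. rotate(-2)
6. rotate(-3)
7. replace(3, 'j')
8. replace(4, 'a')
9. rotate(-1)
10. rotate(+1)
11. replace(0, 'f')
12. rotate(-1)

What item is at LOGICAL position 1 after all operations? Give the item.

Answer: f

Derivation:
After op 1 (replace(4, 'o')): offset=0, physical=[A,B,C,D,o,F,G], logical=[A,B,C,D,o,F,G]
After op 2 (replace(2, 'b')): offset=0, physical=[A,B,b,D,o,F,G], logical=[A,B,b,D,o,F,G]
After op 3 (replace(6, 'i')): offset=0, physical=[A,B,b,D,o,F,i], logical=[A,B,b,D,o,F,i]
After op 4 (rotate(-1)): offset=6, physical=[A,B,b,D,o,F,i], logical=[i,A,B,b,D,o,F]
After op 5 (rotate(-2)): offset=4, physical=[A,B,b,D,o,F,i], logical=[o,F,i,A,B,b,D]
After op 6 (rotate(-3)): offset=1, physical=[A,B,b,D,o,F,i], logical=[B,b,D,o,F,i,A]
After op 7 (replace(3, 'j')): offset=1, physical=[A,B,b,D,j,F,i], logical=[B,b,D,j,F,i,A]
After op 8 (replace(4, 'a')): offset=1, physical=[A,B,b,D,j,a,i], logical=[B,b,D,j,a,i,A]
After op 9 (rotate(-1)): offset=0, physical=[A,B,b,D,j,a,i], logical=[A,B,b,D,j,a,i]
After op 10 (rotate(+1)): offset=1, physical=[A,B,b,D,j,a,i], logical=[B,b,D,j,a,i,A]
After op 11 (replace(0, 'f')): offset=1, physical=[A,f,b,D,j,a,i], logical=[f,b,D,j,a,i,A]
After op 12 (rotate(-1)): offset=0, physical=[A,f,b,D,j,a,i], logical=[A,f,b,D,j,a,i]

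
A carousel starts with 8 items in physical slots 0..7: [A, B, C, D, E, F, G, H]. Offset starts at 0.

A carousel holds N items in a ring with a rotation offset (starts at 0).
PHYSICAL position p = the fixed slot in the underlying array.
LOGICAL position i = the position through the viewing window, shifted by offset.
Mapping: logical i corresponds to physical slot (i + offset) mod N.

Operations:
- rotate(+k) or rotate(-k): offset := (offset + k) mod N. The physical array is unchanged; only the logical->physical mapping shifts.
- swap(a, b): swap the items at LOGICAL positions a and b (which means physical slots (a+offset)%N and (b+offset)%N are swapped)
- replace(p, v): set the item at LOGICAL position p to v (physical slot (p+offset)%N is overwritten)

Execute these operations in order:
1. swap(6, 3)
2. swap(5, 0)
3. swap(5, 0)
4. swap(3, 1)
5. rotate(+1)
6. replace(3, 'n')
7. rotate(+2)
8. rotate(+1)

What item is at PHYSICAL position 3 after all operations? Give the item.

After op 1 (swap(6, 3)): offset=0, physical=[A,B,C,G,E,F,D,H], logical=[A,B,C,G,E,F,D,H]
After op 2 (swap(5, 0)): offset=0, physical=[F,B,C,G,E,A,D,H], logical=[F,B,C,G,E,A,D,H]
After op 3 (swap(5, 0)): offset=0, physical=[A,B,C,G,E,F,D,H], logical=[A,B,C,G,E,F,D,H]
After op 4 (swap(3, 1)): offset=0, physical=[A,G,C,B,E,F,D,H], logical=[A,G,C,B,E,F,D,H]
After op 5 (rotate(+1)): offset=1, physical=[A,G,C,B,E,F,D,H], logical=[G,C,B,E,F,D,H,A]
After op 6 (replace(3, 'n')): offset=1, physical=[A,G,C,B,n,F,D,H], logical=[G,C,B,n,F,D,H,A]
After op 7 (rotate(+2)): offset=3, physical=[A,G,C,B,n,F,D,H], logical=[B,n,F,D,H,A,G,C]
After op 8 (rotate(+1)): offset=4, physical=[A,G,C,B,n,F,D,H], logical=[n,F,D,H,A,G,C,B]

Answer: B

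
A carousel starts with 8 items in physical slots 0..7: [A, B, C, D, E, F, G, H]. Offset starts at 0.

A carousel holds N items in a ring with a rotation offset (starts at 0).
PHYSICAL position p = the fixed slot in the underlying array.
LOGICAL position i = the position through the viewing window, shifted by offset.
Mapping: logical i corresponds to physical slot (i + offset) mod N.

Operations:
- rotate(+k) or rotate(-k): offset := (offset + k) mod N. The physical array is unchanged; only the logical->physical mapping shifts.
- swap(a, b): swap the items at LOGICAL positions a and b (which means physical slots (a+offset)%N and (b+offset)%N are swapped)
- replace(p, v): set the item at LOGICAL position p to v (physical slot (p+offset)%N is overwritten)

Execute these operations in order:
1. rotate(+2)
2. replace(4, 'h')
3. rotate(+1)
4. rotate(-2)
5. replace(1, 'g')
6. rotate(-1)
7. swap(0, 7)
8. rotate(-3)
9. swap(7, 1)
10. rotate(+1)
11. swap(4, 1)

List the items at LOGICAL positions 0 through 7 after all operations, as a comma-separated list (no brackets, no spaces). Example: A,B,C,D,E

After op 1 (rotate(+2)): offset=2, physical=[A,B,C,D,E,F,G,H], logical=[C,D,E,F,G,H,A,B]
After op 2 (replace(4, 'h')): offset=2, physical=[A,B,C,D,E,F,h,H], logical=[C,D,E,F,h,H,A,B]
After op 3 (rotate(+1)): offset=3, physical=[A,B,C,D,E,F,h,H], logical=[D,E,F,h,H,A,B,C]
After op 4 (rotate(-2)): offset=1, physical=[A,B,C,D,E,F,h,H], logical=[B,C,D,E,F,h,H,A]
After op 5 (replace(1, 'g')): offset=1, physical=[A,B,g,D,E,F,h,H], logical=[B,g,D,E,F,h,H,A]
After op 6 (rotate(-1)): offset=0, physical=[A,B,g,D,E,F,h,H], logical=[A,B,g,D,E,F,h,H]
After op 7 (swap(0, 7)): offset=0, physical=[H,B,g,D,E,F,h,A], logical=[H,B,g,D,E,F,h,A]
After op 8 (rotate(-3)): offset=5, physical=[H,B,g,D,E,F,h,A], logical=[F,h,A,H,B,g,D,E]
After op 9 (swap(7, 1)): offset=5, physical=[H,B,g,D,h,F,E,A], logical=[F,E,A,H,B,g,D,h]
After op 10 (rotate(+1)): offset=6, physical=[H,B,g,D,h,F,E,A], logical=[E,A,H,B,g,D,h,F]
After op 11 (swap(4, 1)): offset=6, physical=[H,B,A,D,h,F,E,g], logical=[E,g,H,B,A,D,h,F]

Answer: E,g,H,B,A,D,h,F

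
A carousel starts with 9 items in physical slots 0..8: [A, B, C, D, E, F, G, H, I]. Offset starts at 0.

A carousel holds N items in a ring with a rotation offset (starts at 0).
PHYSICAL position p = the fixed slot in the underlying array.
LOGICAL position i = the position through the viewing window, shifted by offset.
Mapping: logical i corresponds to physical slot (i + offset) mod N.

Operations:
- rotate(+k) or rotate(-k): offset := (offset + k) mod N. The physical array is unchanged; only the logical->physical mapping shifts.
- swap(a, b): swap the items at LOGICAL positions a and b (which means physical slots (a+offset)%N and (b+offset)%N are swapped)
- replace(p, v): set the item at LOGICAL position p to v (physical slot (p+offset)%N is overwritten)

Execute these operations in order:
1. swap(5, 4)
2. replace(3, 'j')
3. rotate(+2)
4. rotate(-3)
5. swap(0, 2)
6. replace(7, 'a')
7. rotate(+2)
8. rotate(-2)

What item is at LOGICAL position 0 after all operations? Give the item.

After op 1 (swap(5, 4)): offset=0, physical=[A,B,C,D,F,E,G,H,I], logical=[A,B,C,D,F,E,G,H,I]
After op 2 (replace(3, 'j')): offset=0, physical=[A,B,C,j,F,E,G,H,I], logical=[A,B,C,j,F,E,G,H,I]
After op 3 (rotate(+2)): offset=2, physical=[A,B,C,j,F,E,G,H,I], logical=[C,j,F,E,G,H,I,A,B]
After op 4 (rotate(-3)): offset=8, physical=[A,B,C,j,F,E,G,H,I], logical=[I,A,B,C,j,F,E,G,H]
After op 5 (swap(0, 2)): offset=8, physical=[A,I,C,j,F,E,G,H,B], logical=[B,A,I,C,j,F,E,G,H]
After op 6 (replace(7, 'a')): offset=8, physical=[A,I,C,j,F,E,a,H,B], logical=[B,A,I,C,j,F,E,a,H]
After op 7 (rotate(+2)): offset=1, physical=[A,I,C,j,F,E,a,H,B], logical=[I,C,j,F,E,a,H,B,A]
After op 8 (rotate(-2)): offset=8, physical=[A,I,C,j,F,E,a,H,B], logical=[B,A,I,C,j,F,E,a,H]

Answer: B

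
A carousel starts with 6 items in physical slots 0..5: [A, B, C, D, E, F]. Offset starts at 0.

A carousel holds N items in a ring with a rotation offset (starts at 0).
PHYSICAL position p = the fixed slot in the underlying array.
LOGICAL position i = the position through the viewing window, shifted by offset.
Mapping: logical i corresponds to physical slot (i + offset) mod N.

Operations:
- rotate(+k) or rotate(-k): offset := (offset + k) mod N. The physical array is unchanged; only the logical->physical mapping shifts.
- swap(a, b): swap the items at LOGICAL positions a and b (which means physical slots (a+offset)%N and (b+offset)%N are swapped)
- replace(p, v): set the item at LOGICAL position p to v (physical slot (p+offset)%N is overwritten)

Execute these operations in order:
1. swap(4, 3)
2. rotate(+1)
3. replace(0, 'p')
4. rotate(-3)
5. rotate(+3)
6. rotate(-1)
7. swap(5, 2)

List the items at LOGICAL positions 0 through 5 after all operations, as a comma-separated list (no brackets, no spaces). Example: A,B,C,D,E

Answer: A,p,F,E,D,C

Derivation:
After op 1 (swap(4, 3)): offset=0, physical=[A,B,C,E,D,F], logical=[A,B,C,E,D,F]
After op 2 (rotate(+1)): offset=1, physical=[A,B,C,E,D,F], logical=[B,C,E,D,F,A]
After op 3 (replace(0, 'p')): offset=1, physical=[A,p,C,E,D,F], logical=[p,C,E,D,F,A]
After op 4 (rotate(-3)): offset=4, physical=[A,p,C,E,D,F], logical=[D,F,A,p,C,E]
After op 5 (rotate(+3)): offset=1, physical=[A,p,C,E,D,F], logical=[p,C,E,D,F,A]
After op 6 (rotate(-1)): offset=0, physical=[A,p,C,E,D,F], logical=[A,p,C,E,D,F]
After op 7 (swap(5, 2)): offset=0, physical=[A,p,F,E,D,C], logical=[A,p,F,E,D,C]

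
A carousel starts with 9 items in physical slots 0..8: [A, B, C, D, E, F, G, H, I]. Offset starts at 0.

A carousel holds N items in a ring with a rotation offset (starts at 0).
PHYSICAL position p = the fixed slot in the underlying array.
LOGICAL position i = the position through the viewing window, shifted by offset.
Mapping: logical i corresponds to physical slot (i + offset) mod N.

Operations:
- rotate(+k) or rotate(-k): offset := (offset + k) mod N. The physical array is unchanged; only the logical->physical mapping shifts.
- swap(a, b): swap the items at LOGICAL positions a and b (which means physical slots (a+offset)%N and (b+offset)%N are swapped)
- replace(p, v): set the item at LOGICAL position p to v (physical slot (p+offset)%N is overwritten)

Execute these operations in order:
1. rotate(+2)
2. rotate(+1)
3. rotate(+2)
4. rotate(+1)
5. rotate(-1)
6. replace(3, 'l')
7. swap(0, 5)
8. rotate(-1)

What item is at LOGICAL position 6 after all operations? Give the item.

Answer: F

Derivation:
After op 1 (rotate(+2)): offset=2, physical=[A,B,C,D,E,F,G,H,I], logical=[C,D,E,F,G,H,I,A,B]
After op 2 (rotate(+1)): offset=3, physical=[A,B,C,D,E,F,G,H,I], logical=[D,E,F,G,H,I,A,B,C]
After op 3 (rotate(+2)): offset=5, physical=[A,B,C,D,E,F,G,H,I], logical=[F,G,H,I,A,B,C,D,E]
After op 4 (rotate(+1)): offset=6, physical=[A,B,C,D,E,F,G,H,I], logical=[G,H,I,A,B,C,D,E,F]
After op 5 (rotate(-1)): offset=5, physical=[A,B,C,D,E,F,G,H,I], logical=[F,G,H,I,A,B,C,D,E]
After op 6 (replace(3, 'l')): offset=5, physical=[A,B,C,D,E,F,G,H,l], logical=[F,G,H,l,A,B,C,D,E]
After op 7 (swap(0, 5)): offset=5, physical=[A,F,C,D,E,B,G,H,l], logical=[B,G,H,l,A,F,C,D,E]
After op 8 (rotate(-1)): offset=4, physical=[A,F,C,D,E,B,G,H,l], logical=[E,B,G,H,l,A,F,C,D]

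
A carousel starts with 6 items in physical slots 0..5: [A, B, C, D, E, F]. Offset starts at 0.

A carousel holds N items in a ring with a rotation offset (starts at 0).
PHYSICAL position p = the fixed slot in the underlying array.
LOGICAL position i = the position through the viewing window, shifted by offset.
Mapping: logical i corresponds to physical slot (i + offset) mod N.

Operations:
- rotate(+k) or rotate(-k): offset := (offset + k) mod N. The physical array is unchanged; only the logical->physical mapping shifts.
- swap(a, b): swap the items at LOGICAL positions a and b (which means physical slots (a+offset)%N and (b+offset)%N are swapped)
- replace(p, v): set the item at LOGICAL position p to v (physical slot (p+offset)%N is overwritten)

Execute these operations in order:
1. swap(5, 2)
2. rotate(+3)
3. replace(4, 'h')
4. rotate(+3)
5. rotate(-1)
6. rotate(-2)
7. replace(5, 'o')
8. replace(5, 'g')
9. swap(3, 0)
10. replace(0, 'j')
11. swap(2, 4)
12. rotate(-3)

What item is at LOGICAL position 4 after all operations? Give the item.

After op 1 (swap(5, 2)): offset=0, physical=[A,B,F,D,E,C], logical=[A,B,F,D,E,C]
After op 2 (rotate(+3)): offset=3, physical=[A,B,F,D,E,C], logical=[D,E,C,A,B,F]
After op 3 (replace(4, 'h')): offset=3, physical=[A,h,F,D,E,C], logical=[D,E,C,A,h,F]
After op 4 (rotate(+3)): offset=0, physical=[A,h,F,D,E,C], logical=[A,h,F,D,E,C]
After op 5 (rotate(-1)): offset=5, physical=[A,h,F,D,E,C], logical=[C,A,h,F,D,E]
After op 6 (rotate(-2)): offset=3, physical=[A,h,F,D,E,C], logical=[D,E,C,A,h,F]
After op 7 (replace(5, 'o')): offset=3, physical=[A,h,o,D,E,C], logical=[D,E,C,A,h,o]
After op 8 (replace(5, 'g')): offset=3, physical=[A,h,g,D,E,C], logical=[D,E,C,A,h,g]
After op 9 (swap(3, 0)): offset=3, physical=[D,h,g,A,E,C], logical=[A,E,C,D,h,g]
After op 10 (replace(0, 'j')): offset=3, physical=[D,h,g,j,E,C], logical=[j,E,C,D,h,g]
After op 11 (swap(2, 4)): offset=3, physical=[D,C,g,j,E,h], logical=[j,E,h,D,C,g]
After op 12 (rotate(-3)): offset=0, physical=[D,C,g,j,E,h], logical=[D,C,g,j,E,h]

Answer: E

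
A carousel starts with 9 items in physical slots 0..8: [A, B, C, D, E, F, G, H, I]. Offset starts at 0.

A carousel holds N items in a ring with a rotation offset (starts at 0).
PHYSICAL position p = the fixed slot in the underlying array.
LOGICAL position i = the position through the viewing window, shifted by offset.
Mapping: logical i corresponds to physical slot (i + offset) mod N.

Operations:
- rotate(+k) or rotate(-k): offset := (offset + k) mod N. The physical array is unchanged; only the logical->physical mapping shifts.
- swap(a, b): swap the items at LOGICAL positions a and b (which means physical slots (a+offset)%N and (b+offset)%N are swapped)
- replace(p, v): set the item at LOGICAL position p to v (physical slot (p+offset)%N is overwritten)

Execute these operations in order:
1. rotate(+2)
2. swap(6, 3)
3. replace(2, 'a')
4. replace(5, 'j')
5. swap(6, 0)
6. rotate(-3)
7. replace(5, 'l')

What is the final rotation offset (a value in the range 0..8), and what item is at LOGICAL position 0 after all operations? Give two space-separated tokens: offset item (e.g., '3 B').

Answer: 8 C

Derivation:
After op 1 (rotate(+2)): offset=2, physical=[A,B,C,D,E,F,G,H,I], logical=[C,D,E,F,G,H,I,A,B]
After op 2 (swap(6, 3)): offset=2, physical=[A,B,C,D,E,I,G,H,F], logical=[C,D,E,I,G,H,F,A,B]
After op 3 (replace(2, 'a')): offset=2, physical=[A,B,C,D,a,I,G,H,F], logical=[C,D,a,I,G,H,F,A,B]
After op 4 (replace(5, 'j')): offset=2, physical=[A,B,C,D,a,I,G,j,F], logical=[C,D,a,I,G,j,F,A,B]
After op 5 (swap(6, 0)): offset=2, physical=[A,B,F,D,a,I,G,j,C], logical=[F,D,a,I,G,j,C,A,B]
After op 6 (rotate(-3)): offset=8, physical=[A,B,F,D,a,I,G,j,C], logical=[C,A,B,F,D,a,I,G,j]
After op 7 (replace(5, 'l')): offset=8, physical=[A,B,F,D,l,I,G,j,C], logical=[C,A,B,F,D,l,I,G,j]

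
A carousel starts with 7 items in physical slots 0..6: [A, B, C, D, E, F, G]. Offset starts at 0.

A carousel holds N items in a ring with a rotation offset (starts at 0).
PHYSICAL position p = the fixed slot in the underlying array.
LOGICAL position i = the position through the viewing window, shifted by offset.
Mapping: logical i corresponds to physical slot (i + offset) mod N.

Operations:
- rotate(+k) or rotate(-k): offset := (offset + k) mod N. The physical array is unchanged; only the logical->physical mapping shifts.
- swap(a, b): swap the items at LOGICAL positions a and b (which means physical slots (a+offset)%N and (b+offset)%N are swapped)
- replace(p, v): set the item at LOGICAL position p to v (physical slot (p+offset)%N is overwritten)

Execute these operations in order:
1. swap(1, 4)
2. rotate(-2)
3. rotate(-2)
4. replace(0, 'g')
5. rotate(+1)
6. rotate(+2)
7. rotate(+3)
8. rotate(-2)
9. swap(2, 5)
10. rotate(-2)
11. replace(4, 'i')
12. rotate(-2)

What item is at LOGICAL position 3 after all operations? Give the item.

After op 1 (swap(1, 4)): offset=0, physical=[A,E,C,D,B,F,G], logical=[A,E,C,D,B,F,G]
After op 2 (rotate(-2)): offset=5, physical=[A,E,C,D,B,F,G], logical=[F,G,A,E,C,D,B]
After op 3 (rotate(-2)): offset=3, physical=[A,E,C,D,B,F,G], logical=[D,B,F,G,A,E,C]
After op 4 (replace(0, 'g')): offset=3, physical=[A,E,C,g,B,F,G], logical=[g,B,F,G,A,E,C]
After op 5 (rotate(+1)): offset=4, physical=[A,E,C,g,B,F,G], logical=[B,F,G,A,E,C,g]
After op 6 (rotate(+2)): offset=6, physical=[A,E,C,g,B,F,G], logical=[G,A,E,C,g,B,F]
After op 7 (rotate(+3)): offset=2, physical=[A,E,C,g,B,F,G], logical=[C,g,B,F,G,A,E]
After op 8 (rotate(-2)): offset=0, physical=[A,E,C,g,B,F,G], logical=[A,E,C,g,B,F,G]
After op 9 (swap(2, 5)): offset=0, physical=[A,E,F,g,B,C,G], logical=[A,E,F,g,B,C,G]
After op 10 (rotate(-2)): offset=5, physical=[A,E,F,g,B,C,G], logical=[C,G,A,E,F,g,B]
After op 11 (replace(4, 'i')): offset=5, physical=[A,E,i,g,B,C,G], logical=[C,G,A,E,i,g,B]
After op 12 (rotate(-2)): offset=3, physical=[A,E,i,g,B,C,G], logical=[g,B,C,G,A,E,i]

Answer: G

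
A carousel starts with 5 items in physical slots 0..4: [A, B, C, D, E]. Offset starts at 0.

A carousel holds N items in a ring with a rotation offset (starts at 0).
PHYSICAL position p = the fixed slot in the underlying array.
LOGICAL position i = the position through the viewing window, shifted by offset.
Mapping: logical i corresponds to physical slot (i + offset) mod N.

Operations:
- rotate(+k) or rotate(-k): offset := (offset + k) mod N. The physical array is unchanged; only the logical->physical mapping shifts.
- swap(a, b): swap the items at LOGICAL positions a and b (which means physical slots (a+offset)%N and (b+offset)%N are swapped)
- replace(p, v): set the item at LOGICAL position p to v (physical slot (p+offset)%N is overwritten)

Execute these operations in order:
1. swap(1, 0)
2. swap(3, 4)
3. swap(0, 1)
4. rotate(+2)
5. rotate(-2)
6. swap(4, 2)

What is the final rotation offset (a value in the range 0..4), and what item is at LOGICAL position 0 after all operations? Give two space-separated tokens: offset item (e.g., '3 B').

Answer: 0 A

Derivation:
After op 1 (swap(1, 0)): offset=0, physical=[B,A,C,D,E], logical=[B,A,C,D,E]
After op 2 (swap(3, 4)): offset=0, physical=[B,A,C,E,D], logical=[B,A,C,E,D]
After op 3 (swap(0, 1)): offset=0, physical=[A,B,C,E,D], logical=[A,B,C,E,D]
After op 4 (rotate(+2)): offset=2, physical=[A,B,C,E,D], logical=[C,E,D,A,B]
After op 5 (rotate(-2)): offset=0, physical=[A,B,C,E,D], logical=[A,B,C,E,D]
After op 6 (swap(4, 2)): offset=0, physical=[A,B,D,E,C], logical=[A,B,D,E,C]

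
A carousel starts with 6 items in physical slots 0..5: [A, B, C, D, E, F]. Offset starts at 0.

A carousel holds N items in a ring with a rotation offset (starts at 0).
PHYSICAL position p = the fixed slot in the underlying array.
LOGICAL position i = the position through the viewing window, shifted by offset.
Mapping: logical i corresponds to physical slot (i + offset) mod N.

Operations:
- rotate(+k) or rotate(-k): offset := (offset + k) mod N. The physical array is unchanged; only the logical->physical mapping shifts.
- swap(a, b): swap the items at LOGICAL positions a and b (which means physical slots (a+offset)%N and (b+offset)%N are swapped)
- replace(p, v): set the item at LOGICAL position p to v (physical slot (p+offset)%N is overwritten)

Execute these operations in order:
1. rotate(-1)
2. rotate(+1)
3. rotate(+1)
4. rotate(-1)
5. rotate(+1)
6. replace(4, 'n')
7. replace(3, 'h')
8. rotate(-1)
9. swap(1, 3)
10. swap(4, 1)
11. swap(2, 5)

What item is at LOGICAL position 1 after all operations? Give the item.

After op 1 (rotate(-1)): offset=5, physical=[A,B,C,D,E,F], logical=[F,A,B,C,D,E]
After op 2 (rotate(+1)): offset=0, physical=[A,B,C,D,E,F], logical=[A,B,C,D,E,F]
After op 3 (rotate(+1)): offset=1, physical=[A,B,C,D,E,F], logical=[B,C,D,E,F,A]
After op 4 (rotate(-1)): offset=0, physical=[A,B,C,D,E,F], logical=[A,B,C,D,E,F]
After op 5 (rotate(+1)): offset=1, physical=[A,B,C,D,E,F], logical=[B,C,D,E,F,A]
After op 6 (replace(4, 'n')): offset=1, physical=[A,B,C,D,E,n], logical=[B,C,D,E,n,A]
After op 7 (replace(3, 'h')): offset=1, physical=[A,B,C,D,h,n], logical=[B,C,D,h,n,A]
After op 8 (rotate(-1)): offset=0, physical=[A,B,C,D,h,n], logical=[A,B,C,D,h,n]
After op 9 (swap(1, 3)): offset=0, physical=[A,D,C,B,h,n], logical=[A,D,C,B,h,n]
After op 10 (swap(4, 1)): offset=0, physical=[A,h,C,B,D,n], logical=[A,h,C,B,D,n]
After op 11 (swap(2, 5)): offset=0, physical=[A,h,n,B,D,C], logical=[A,h,n,B,D,C]

Answer: h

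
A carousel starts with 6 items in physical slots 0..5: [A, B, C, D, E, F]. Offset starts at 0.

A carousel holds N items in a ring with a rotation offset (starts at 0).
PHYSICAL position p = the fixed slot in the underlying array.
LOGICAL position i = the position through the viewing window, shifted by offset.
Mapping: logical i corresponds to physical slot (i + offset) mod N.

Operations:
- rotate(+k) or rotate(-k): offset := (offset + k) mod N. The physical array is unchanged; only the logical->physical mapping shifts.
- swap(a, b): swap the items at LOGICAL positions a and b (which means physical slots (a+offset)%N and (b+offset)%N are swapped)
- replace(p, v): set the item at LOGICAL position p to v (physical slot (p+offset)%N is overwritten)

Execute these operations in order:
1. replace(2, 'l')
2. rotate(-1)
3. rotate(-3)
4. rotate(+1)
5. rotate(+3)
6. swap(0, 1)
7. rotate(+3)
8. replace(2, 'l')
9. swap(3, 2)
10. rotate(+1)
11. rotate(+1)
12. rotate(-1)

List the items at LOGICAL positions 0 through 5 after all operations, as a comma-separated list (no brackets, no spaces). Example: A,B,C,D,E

Answer: E,B,l,A,l,D

Derivation:
After op 1 (replace(2, 'l')): offset=0, physical=[A,B,l,D,E,F], logical=[A,B,l,D,E,F]
After op 2 (rotate(-1)): offset=5, physical=[A,B,l,D,E,F], logical=[F,A,B,l,D,E]
After op 3 (rotate(-3)): offset=2, physical=[A,B,l,D,E,F], logical=[l,D,E,F,A,B]
After op 4 (rotate(+1)): offset=3, physical=[A,B,l,D,E,F], logical=[D,E,F,A,B,l]
After op 5 (rotate(+3)): offset=0, physical=[A,B,l,D,E,F], logical=[A,B,l,D,E,F]
After op 6 (swap(0, 1)): offset=0, physical=[B,A,l,D,E,F], logical=[B,A,l,D,E,F]
After op 7 (rotate(+3)): offset=3, physical=[B,A,l,D,E,F], logical=[D,E,F,B,A,l]
After op 8 (replace(2, 'l')): offset=3, physical=[B,A,l,D,E,l], logical=[D,E,l,B,A,l]
After op 9 (swap(3, 2)): offset=3, physical=[l,A,l,D,E,B], logical=[D,E,B,l,A,l]
After op 10 (rotate(+1)): offset=4, physical=[l,A,l,D,E,B], logical=[E,B,l,A,l,D]
After op 11 (rotate(+1)): offset=5, physical=[l,A,l,D,E,B], logical=[B,l,A,l,D,E]
After op 12 (rotate(-1)): offset=4, physical=[l,A,l,D,E,B], logical=[E,B,l,A,l,D]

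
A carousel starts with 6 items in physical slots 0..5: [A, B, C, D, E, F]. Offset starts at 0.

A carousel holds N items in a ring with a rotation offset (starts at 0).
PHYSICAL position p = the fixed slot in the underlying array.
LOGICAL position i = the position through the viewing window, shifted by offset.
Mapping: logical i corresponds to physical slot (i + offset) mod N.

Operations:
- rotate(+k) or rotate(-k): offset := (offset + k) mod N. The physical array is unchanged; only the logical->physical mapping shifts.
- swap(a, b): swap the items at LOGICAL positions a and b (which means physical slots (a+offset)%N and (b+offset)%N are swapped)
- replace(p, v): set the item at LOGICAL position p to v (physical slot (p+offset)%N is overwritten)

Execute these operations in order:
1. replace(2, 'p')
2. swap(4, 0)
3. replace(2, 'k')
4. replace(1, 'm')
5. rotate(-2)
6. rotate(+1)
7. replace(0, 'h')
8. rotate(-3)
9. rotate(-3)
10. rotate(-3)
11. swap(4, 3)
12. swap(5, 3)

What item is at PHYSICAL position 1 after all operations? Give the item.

After op 1 (replace(2, 'p')): offset=0, physical=[A,B,p,D,E,F], logical=[A,B,p,D,E,F]
After op 2 (swap(4, 0)): offset=0, physical=[E,B,p,D,A,F], logical=[E,B,p,D,A,F]
After op 3 (replace(2, 'k')): offset=0, physical=[E,B,k,D,A,F], logical=[E,B,k,D,A,F]
After op 4 (replace(1, 'm')): offset=0, physical=[E,m,k,D,A,F], logical=[E,m,k,D,A,F]
After op 5 (rotate(-2)): offset=4, physical=[E,m,k,D,A,F], logical=[A,F,E,m,k,D]
After op 6 (rotate(+1)): offset=5, physical=[E,m,k,D,A,F], logical=[F,E,m,k,D,A]
After op 7 (replace(0, 'h')): offset=5, physical=[E,m,k,D,A,h], logical=[h,E,m,k,D,A]
After op 8 (rotate(-3)): offset=2, physical=[E,m,k,D,A,h], logical=[k,D,A,h,E,m]
After op 9 (rotate(-3)): offset=5, physical=[E,m,k,D,A,h], logical=[h,E,m,k,D,A]
After op 10 (rotate(-3)): offset=2, physical=[E,m,k,D,A,h], logical=[k,D,A,h,E,m]
After op 11 (swap(4, 3)): offset=2, physical=[h,m,k,D,A,E], logical=[k,D,A,E,h,m]
After op 12 (swap(5, 3)): offset=2, physical=[h,E,k,D,A,m], logical=[k,D,A,m,h,E]

Answer: E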